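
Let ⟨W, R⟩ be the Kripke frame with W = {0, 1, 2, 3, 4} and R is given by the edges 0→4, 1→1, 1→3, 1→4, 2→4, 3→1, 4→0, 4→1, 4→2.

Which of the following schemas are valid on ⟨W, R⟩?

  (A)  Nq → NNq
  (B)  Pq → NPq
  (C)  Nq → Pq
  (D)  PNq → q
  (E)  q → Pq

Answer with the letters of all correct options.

C, D

R is not reflexive: not 0 R 0.
R is symmetric: every R-edge is matched by its reverse.
R is not transitive: 0 R 4 and 4 R 0 but not 0 R 0.
R is not euclidean: 1 R 3 and 1 R 4 but not 3 R 4.
R is serial: every world has an R-successor.
(A) Nq → NNq (axiom 4) characterises the transitive frames. R is not transitive — not valid.
(B) Pq → NPq (axiom 5) characterises the euclidean frames. R is not euclidean — not valid.
(C) Nq → Pq (axiom D) characterises the serial frames. R is serial — valid.
(D) the dual of axiom B: valid iff R is symmetric. R is symmetric — valid.
(E) q → Pq (the dual of axiom T) characterises the reflexive frames. R is not reflexive — not valid.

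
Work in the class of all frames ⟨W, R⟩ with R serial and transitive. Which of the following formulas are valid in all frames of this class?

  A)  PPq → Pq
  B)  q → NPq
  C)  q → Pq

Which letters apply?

A

(A) the dual of axiom 4: valid iff R is transitive. Every such R is transitive — valid.
(B) q → NPq (axiom B) characterises the symmetric frames. Such an R need not be symmetric — not valid.
(C) q → Pq is the dual of axiom T, which corresponds to reflexivity. Such an R need not be reflexive — not valid.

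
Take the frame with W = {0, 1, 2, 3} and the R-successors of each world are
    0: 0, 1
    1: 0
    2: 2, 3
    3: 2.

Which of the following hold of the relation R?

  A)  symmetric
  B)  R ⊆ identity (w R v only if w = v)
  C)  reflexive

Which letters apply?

(A) symmetric: every R-edge is matched by its reverse.
(B) not ⊆ identity: 0 R 1 with 0 ≠ 1.
(C) not reflexive: not 1 R 1.

A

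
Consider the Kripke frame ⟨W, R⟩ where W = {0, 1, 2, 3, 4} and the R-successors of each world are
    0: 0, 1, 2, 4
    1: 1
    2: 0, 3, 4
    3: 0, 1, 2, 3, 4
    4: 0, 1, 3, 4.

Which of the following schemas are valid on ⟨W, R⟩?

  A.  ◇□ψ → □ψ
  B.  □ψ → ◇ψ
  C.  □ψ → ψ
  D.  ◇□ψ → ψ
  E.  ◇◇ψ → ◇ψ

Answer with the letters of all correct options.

B

R is not reflexive: not 2 R 2.
R is not symmetric: 0 R 1 but not 1 R 0.
R is not transitive: 0 R 2 and 2 R 3 but not 0 R 3.
R is not euclidean: 0 R 1 and 0 R 0 but not 1 R 0.
R is serial: every world has an R-successor.
(A) ◇□ψ → □ψ is the dual of axiom 5, which corresponds to the euclidean property. R is not euclidean — not valid.
(B) axiom D: valid iff R is serial. R is serial — valid.
(C) □ψ → ψ is axiom T, which corresponds to reflexivity. R is not reflexive — not valid.
(D) ◇□ψ → ψ is the dual of axiom B; it is valid on a frame exactly when R is symmetric. R is not symmetric, so not valid.
(E) the dual of axiom 4: valid iff R is transitive. R is not transitive — not valid.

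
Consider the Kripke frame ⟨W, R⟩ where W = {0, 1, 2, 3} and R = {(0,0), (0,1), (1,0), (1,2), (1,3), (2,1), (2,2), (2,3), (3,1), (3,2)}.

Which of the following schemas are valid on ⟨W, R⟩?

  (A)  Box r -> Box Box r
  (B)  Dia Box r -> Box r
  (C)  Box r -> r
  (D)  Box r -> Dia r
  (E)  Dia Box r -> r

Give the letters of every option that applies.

D, E

R is not reflexive: not 1 R 1.
R is symmetric: every R-edge is matched by its reverse.
R is not transitive: 0 R 1 and 1 R 2 but not 0 R 2.
R is not euclidean: 1 R 0 and 1 R 2 but not 0 R 2.
R is serial: every world has an R-successor.
(A) Box r -> Box Box r (axiom 4) characterises the transitive frames. R is not transitive — not valid.
(B) Dia Box r -> Box r is the dual of axiom 5, which corresponds to the euclidean property. R is not euclidean — not valid.
(C) Box r -> r is axiom T, which corresponds to reflexivity. R is not reflexive — not valid.
(D) Box r -> Dia r is axiom D, which corresponds to seriality. R is serial — valid.
(E) Dia Box r -> r is the dual of axiom B; it is valid on a frame exactly when R is symmetric. R is symmetric, so valid.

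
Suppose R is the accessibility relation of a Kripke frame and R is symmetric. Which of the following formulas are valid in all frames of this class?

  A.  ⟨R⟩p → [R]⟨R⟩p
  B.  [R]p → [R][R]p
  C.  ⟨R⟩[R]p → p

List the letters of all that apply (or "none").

(A) ⟨R⟩p → [R]⟨R⟩p is axiom 5, which corresponds to the euclidean property. Such an R need not be euclidean — not valid.
(B) [R]p → [R][R]p is axiom 4, which corresponds to transitivity. Such an R need not be transitive — not valid.
(C) ⟨R⟩[R]p → p is the dual of axiom B, which corresponds to symmetry. Every such R is symmetric — valid.

C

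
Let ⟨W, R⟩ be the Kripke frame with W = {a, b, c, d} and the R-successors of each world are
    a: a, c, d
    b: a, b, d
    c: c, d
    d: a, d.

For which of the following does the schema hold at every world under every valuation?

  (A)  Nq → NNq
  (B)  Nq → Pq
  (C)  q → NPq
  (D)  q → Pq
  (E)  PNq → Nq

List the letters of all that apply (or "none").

R is reflexive: each world relates to itself.
R is not symmetric: a R c but not c R a.
R is not transitive: b R a and a R c but not b R c.
R is not euclidean: a R c and a R a but not c R a.
R is serial: every world has an R-successor.
(A) Nq → NNq is axiom 4; it is valid on a frame exactly when R is transitive. R is not transitive, so not valid.
(B) Nq → Pq (axiom D) characterises the serial frames. R is serial — valid.
(C) axiom B: valid iff R is symmetric. R is not symmetric — not valid.
(D) the dual of axiom T: valid iff R is reflexive. R is reflexive — valid.
(E) the dual of axiom 5: valid iff R is euclidean. R is not euclidean — not valid.

B, D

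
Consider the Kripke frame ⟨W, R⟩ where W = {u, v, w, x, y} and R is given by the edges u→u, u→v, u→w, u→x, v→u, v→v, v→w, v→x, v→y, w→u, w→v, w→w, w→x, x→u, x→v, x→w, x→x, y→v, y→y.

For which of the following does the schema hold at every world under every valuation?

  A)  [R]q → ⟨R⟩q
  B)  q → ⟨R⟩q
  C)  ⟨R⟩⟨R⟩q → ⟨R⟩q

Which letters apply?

A, B

R is reflexive: each world relates to itself.
R is not transitive: u R v and v R y but not u R y.
R is serial: every world has an R-successor.
(A) [R]q → ⟨R⟩q (axiom D) characterises the serial frames. R is serial — valid.
(B) q → ⟨R⟩q is the dual of axiom T, which corresponds to reflexivity. R is reflexive — valid.
(C) ⟨R⟩⟨R⟩q → ⟨R⟩q is the dual of axiom 4, which corresponds to transitivity. R is not transitive — not valid.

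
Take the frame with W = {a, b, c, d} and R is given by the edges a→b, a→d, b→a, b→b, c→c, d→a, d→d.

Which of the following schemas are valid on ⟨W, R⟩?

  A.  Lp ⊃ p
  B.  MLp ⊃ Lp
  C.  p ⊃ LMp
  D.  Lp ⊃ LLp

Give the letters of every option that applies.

C

R is not reflexive: not a R a.
R is symmetric: every R-edge is matched by its reverse.
R is not transitive: a R b and b R a but not a R a.
R is not euclidean: a R b and a R d but not b R d.
(A) Lp ⊃ p (axiom T) characterises the reflexive frames. R is not reflexive — not valid.
(B) MLp ⊃ Lp is the dual of axiom 5, which corresponds to the euclidean property. R is not euclidean — not valid.
(C) p ⊃ LMp is axiom B; it is valid on a frame exactly when R is symmetric. R is symmetric, so valid.
(D) Lp ⊃ LLp is axiom 4, which corresponds to transitivity. R is not transitive — not valid.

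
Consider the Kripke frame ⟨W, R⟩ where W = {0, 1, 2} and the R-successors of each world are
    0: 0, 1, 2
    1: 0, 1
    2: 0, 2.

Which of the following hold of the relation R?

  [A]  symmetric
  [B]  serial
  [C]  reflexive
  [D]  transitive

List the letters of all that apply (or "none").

(A) symmetric: every R-edge is matched by its reverse.
(B) serial: every world has an R-successor.
(C) reflexive: each world relates to itself.
(D) not transitive: 1 R 0 and 0 R 2 but not 1 R 2.

A, B, C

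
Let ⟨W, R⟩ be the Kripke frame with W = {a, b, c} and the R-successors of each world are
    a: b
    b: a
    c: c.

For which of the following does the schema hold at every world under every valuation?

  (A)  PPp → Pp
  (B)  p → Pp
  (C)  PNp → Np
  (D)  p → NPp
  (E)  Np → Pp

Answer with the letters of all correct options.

R is not reflexive: not a R a.
R is symmetric: every R-edge is matched by its reverse.
R is not transitive: a R b and b R a but not a R a.
R is not euclidean: a R b and a R b but not b R b.
R is serial: every world has an R-successor.
(A) PPp → Pp is the dual of axiom 4, which corresponds to transitivity. R is not transitive — not valid.
(B) p → Pp is the dual of axiom T, which corresponds to reflexivity. R is not reflexive — not valid.
(C) the dual of axiom 5: valid iff R is euclidean. R is not euclidean — not valid.
(D) p → NPp (axiom B) characterises the symmetric frames. R is symmetric — valid.
(E) Np → Pp is axiom D; it is valid on a frame exactly when R is serial. R is serial, so valid.

D, E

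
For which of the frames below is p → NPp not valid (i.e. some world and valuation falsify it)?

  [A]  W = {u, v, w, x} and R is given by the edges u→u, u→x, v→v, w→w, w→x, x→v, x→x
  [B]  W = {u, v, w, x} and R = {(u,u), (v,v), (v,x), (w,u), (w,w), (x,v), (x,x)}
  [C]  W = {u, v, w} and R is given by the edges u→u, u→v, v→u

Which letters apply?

The schema p → NPp is axiom B; it is valid on a frame iff R is symmetric.
(A) R is not symmetric (u R x but not x R u), so the schema fails here.
(B) R is not symmetric (w R u but not u R w), so the schema fails here.
(C) R is symmetric (every R-edge is matched by its reverse), so the schema is valid here.

A, B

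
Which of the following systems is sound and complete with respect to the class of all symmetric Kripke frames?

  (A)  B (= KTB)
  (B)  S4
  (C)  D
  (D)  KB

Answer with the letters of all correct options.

D

(A) B (= KTB) is determined by the class of reflexive and symmetric frames.
(B) S4 is determined by the class of reflexive and transitive frames.
(C) D is determined by the class of serial frames.
(D) KB is determined by exactly this class.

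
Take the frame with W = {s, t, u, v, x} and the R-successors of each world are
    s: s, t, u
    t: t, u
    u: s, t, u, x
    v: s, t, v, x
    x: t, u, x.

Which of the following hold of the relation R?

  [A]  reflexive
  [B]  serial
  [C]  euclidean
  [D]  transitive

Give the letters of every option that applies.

A, B

(A) reflexive: each world relates to itself.
(B) serial: every world has an R-successor.
(C) not euclidean: s R t and s R s but not t R s.
(D) not transitive: s R u and u R x but not s R x.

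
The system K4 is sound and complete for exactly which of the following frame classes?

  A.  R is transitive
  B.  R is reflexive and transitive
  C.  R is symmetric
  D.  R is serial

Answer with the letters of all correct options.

A

(A) K4 is sound and complete for exactly this class.
(B) this class determines S4, not K4.
(C) this class determines KB, not K4.
(D) this class determines D, not K4.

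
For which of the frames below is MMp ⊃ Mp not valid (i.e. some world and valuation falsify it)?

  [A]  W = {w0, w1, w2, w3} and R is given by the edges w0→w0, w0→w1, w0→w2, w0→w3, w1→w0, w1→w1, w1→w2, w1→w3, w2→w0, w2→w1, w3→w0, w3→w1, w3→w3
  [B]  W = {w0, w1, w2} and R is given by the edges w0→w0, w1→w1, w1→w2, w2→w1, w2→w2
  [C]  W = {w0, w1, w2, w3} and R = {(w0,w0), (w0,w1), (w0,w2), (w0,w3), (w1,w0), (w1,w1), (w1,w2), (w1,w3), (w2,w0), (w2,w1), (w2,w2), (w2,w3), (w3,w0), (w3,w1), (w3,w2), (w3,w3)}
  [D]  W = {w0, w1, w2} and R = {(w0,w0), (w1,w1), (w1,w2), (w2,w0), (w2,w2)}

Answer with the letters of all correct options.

A, D

The schema MMp ⊃ Mp is the dual of axiom 4; it is valid on a frame iff R is transitive.
(A) R is not transitive (w2 R w0 and w0 R w2 but not w2 R w2), so the schema fails here.
(B) R is transitive (R is closed under composition), so the schema is valid here.
(C) R is transitive (R is closed under composition), so the schema is valid here.
(D) R is not transitive (w1 R w2 and w2 R w0 but not w1 R w0), so the schema fails here.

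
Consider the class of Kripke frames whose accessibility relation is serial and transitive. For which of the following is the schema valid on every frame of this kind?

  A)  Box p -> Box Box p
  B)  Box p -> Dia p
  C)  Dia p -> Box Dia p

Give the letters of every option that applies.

A, B

(A) Box p -> Box Box p is axiom 4; it is valid on a frame exactly when R is transitive. Every such R is transitive, so valid.
(B) Box p -> Dia p is axiom D; it is valid on a frame exactly when R is serial. Every such R is serial, so valid.
(C) Dia p -> Box Dia p (axiom 5) characterises the euclidean frames. Such an R need not be euclidean — not valid.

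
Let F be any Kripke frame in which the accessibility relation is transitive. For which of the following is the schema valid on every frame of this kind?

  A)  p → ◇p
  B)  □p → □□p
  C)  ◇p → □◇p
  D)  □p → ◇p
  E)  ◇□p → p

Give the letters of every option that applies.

(A) p → ◇p is the dual of axiom T, which corresponds to reflexivity. Such an R need not be reflexive — not valid.
(B) □p → □□p is axiom 4, which corresponds to transitivity. Every such R is transitive — valid.
(C) axiom 5: valid iff R is euclidean. Such an R need not be euclidean — not valid.
(D) □p → ◇p is axiom D, which corresponds to seriality. Such an R need not be serial — not valid.
(E) the dual of axiom B: valid iff R is symmetric. Such an R need not be symmetric — not valid.

B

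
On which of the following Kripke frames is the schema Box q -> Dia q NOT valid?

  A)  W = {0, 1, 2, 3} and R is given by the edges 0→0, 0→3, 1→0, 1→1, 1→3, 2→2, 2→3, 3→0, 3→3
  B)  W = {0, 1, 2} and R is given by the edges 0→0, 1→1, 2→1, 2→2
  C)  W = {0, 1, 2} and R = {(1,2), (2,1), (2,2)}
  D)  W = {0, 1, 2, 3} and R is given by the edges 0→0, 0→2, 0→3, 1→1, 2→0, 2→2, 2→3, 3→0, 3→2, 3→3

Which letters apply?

The schema Box q -> Dia q is axiom D; it is valid on a frame iff R is serial.
(A) R is serial (every world has an R-successor), so the schema is valid here.
(B) R is serial (every world has an R-successor), so the schema is valid here.
(C) R is not serial (0 has no R-successor), so the schema fails here.
(D) R is serial (every world has an R-successor), so the schema is valid here.

C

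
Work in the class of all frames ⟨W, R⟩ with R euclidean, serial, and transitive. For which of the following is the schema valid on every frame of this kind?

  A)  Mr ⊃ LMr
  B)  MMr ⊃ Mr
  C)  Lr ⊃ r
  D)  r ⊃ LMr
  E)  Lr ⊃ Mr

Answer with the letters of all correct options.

A, B, E

(A) Mr ⊃ LMr is axiom 5, which corresponds to the euclidean property. Every such R is euclidean — valid.
(B) the dual of axiom 4: valid iff R is transitive. Every such R is transitive — valid.
(C) Lr ⊃ r is axiom T, which corresponds to reflexivity. Such an R need not be reflexive — not valid.
(D) r ⊃ LMr (axiom B) characterises the symmetric frames. Such an R need not be symmetric — not valid.
(E) Lr ⊃ Mr is axiom D; it is valid on a frame exactly when R is serial. Every such R is serial, so valid.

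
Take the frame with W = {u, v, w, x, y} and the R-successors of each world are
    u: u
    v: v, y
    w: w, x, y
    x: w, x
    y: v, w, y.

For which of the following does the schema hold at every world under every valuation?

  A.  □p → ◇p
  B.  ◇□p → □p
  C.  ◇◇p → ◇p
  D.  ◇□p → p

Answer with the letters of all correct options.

A, D

R is symmetric: every R-edge is matched by its reverse.
R is not transitive: v R y and y R w but not v R w.
R is not euclidean: w R x and w R y but not x R y.
R is serial: every world has an R-successor.
(A) □p → ◇p (axiom D) characterises the serial frames. R is serial — valid.
(B) ◇□p → □p is the dual of axiom 5, which corresponds to the euclidean property. R is not euclidean — not valid.
(C) ◇◇p → ◇p is the dual of axiom 4; it is valid on a frame exactly when R is transitive. R is not transitive, so not valid.
(D) ◇□p → p is the dual of axiom B; it is valid on a frame exactly when R is symmetric. R is symmetric, so valid.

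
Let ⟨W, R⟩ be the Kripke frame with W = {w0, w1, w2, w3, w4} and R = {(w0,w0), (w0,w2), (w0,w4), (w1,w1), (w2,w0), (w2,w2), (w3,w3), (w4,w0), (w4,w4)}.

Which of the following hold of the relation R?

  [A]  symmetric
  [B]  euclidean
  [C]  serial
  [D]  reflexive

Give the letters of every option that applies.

A, C, D

(A) symmetric: every R-edge is matched by its reverse.
(B) not euclidean: w0 R w2 and w0 R w4 but not w2 R w4.
(C) serial: every world has an R-successor.
(D) reflexive: each world relates to itself.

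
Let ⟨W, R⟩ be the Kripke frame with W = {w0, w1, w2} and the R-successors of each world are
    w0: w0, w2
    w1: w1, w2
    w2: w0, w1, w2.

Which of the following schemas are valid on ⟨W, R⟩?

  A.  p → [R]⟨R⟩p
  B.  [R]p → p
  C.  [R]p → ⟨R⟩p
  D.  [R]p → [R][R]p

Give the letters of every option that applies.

A, B, C

R is reflexive: each world relates to itself.
R is symmetric: every R-edge is matched by its reverse.
R is not transitive: w0 R w2 and w2 R w1 but not w0 R w1.
R is serial: every world has an R-successor.
(A) axiom B: valid iff R is symmetric. R is symmetric — valid.
(B) [R]p → p is axiom T, which corresponds to reflexivity. R is reflexive — valid.
(C) axiom D: valid iff R is serial. R is serial — valid.
(D) axiom 4: valid iff R is transitive. R is not transitive — not valid.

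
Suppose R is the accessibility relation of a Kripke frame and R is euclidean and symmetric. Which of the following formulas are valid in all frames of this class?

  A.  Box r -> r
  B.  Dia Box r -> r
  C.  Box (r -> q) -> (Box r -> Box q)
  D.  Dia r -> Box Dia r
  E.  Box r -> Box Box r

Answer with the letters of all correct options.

A symmetric euclidean relation is transitive (uRv and vRw give vRu by symmetry, then uRw by the euclidean condition, applied at v).
(A) Box r -> r (axiom T) characterises the reflexive frames. Such an R need not be reflexive — not valid.
(B) Dia Box r -> r (the dual of axiom B) characterises the symmetric frames. Every such R is symmetric — valid.
(C) Box (r -> q) -> (Box r -> Box q) is axiom K, valid on every Kripke frame — valid.
(D) Dia r -> Box Dia r is axiom 5; it is valid on a frame exactly when R is euclidean. Every such R is euclidean, so valid.
(E) Box r -> Box Box r is axiom 4, which corresponds to transitivity. Every such R is transitive — valid.

B, C, D, E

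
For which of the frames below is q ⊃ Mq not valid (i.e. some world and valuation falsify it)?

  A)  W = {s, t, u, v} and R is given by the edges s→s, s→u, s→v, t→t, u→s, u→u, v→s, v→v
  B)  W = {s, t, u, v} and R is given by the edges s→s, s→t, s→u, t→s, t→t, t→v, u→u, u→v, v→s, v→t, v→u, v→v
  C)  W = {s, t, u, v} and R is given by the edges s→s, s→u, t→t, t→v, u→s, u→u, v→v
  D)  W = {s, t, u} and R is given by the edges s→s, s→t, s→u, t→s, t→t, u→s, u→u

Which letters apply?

none

The schema q ⊃ Mq is the dual of axiom T; it is valid on a frame iff R is reflexive.
(A) R is reflexive (each world relates to itself), so the schema is valid here.
(B) R is reflexive (each world relates to itself), so the schema is valid here.
(C) R is reflexive (each world relates to itself), so the schema is valid here.
(D) R is reflexive (each world relates to itself), so the schema is valid here.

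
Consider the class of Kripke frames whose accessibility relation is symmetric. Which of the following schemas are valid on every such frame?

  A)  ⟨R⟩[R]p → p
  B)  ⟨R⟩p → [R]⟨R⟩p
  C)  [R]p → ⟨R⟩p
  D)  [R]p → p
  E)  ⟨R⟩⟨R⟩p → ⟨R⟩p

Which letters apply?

A

(A) ⟨R⟩[R]p → p is the dual of axiom B, which corresponds to symmetry. Every such R is symmetric — valid.
(B) ⟨R⟩p → [R]⟨R⟩p is axiom 5, which corresponds to the euclidean property. Such an R need not be euclidean — not valid.
(C) [R]p → ⟨R⟩p is axiom D, which corresponds to seriality. Such an R need not be serial — not valid.
(D) [R]p → p is axiom T, which corresponds to reflexivity. Such an R need not be reflexive — not valid.
(E) ⟨R⟩⟨R⟩p → ⟨R⟩p is the dual of axiom 4, which corresponds to transitivity. Such an R need not be transitive — not valid.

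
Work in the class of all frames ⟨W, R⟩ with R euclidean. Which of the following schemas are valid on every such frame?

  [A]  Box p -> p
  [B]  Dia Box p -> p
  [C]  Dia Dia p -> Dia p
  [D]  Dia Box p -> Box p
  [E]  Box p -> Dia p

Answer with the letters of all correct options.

D

(A) axiom T: valid iff R is reflexive. Such an R need not be reflexive — not valid.
(B) the dual of axiom B: valid iff R is symmetric. Such an R need not be symmetric — not valid.
(C) Dia Dia p -> Dia p (the dual of axiom 4) characterises the transitive frames. Such an R need not be transitive — not valid.
(D) Dia Box p -> Box p (the dual of axiom 5) characterises the euclidean frames. Every such R is euclidean — valid.
(E) Box p -> Dia p (axiom D) characterises the serial frames. Such an R need not be serial — not valid.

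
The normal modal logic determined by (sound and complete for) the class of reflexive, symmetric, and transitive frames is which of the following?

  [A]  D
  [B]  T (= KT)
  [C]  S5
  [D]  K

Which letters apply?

(A) D is determined by the class of serial frames.
(B) T (= KT) is determined by the class of reflexive frames.
(C) S5 is determined by exactly this class.
(D) K is determined by the class of arbitrary frames.

C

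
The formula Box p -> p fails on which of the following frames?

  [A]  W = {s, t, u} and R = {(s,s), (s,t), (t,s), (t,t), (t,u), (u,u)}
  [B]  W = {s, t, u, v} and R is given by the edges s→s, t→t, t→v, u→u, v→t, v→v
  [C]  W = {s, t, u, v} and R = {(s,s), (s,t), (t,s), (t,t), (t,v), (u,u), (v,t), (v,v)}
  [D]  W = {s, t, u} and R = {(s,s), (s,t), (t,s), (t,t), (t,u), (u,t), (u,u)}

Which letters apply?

none

The schema Box p -> p is axiom T; it is valid on a frame iff R is reflexive.
(A) R is reflexive (each world relates to itself), so the schema is valid here.
(B) R is reflexive (each world relates to itself), so the schema is valid here.
(C) R is reflexive (each world relates to itself), so the schema is valid here.
(D) R is reflexive (each world relates to itself), so the schema is valid here.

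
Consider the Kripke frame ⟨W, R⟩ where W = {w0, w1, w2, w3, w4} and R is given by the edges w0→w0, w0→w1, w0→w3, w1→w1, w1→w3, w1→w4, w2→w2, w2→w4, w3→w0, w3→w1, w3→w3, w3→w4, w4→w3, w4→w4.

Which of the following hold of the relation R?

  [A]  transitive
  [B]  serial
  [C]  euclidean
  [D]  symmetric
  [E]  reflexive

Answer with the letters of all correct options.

(A) not transitive: w0 R w1 and w1 R w4 but not w0 R w4.
(B) serial: every world has an R-successor.
(C) not euclidean: w0 R w1 and w0 R w0 but not w1 R w0.
(D) not symmetric: w0 R w1 but not w1 R w0.
(E) reflexive: each world relates to itself.

B, E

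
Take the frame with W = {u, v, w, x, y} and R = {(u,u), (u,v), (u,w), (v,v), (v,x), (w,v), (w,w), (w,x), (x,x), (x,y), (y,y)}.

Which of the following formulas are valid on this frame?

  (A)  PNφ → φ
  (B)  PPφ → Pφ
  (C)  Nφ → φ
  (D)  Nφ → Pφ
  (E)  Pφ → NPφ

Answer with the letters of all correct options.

R is reflexive: each world relates to itself.
R is not symmetric: u R v but not v R u.
R is not transitive: u R v and v R x but not u R x.
R is not euclidean: u R v and u R u but not v R u.
R is serial: every world has an R-successor.
(A) PNφ → φ is the dual of axiom B, which corresponds to symmetry. R is not symmetric — not valid.
(B) PPφ → Pφ is the dual of axiom 4, which corresponds to transitivity. R is not transitive — not valid.
(C) axiom T: valid iff R is reflexive. R is reflexive — valid.
(D) Nφ → Pφ is axiom D; it is valid on a frame exactly when R is serial. R is serial, so valid.
(E) Pφ → NPφ is axiom 5, which corresponds to the euclidean property. R is not euclidean — not valid.

C, D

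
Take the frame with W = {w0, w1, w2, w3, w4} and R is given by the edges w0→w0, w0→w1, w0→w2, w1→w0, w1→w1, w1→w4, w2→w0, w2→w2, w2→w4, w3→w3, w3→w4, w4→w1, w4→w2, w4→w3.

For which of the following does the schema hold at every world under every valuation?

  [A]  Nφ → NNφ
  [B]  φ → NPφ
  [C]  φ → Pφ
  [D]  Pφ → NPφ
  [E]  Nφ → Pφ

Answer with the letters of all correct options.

R is not reflexive: not w4 R w4.
R is symmetric: every R-edge is matched by its reverse.
R is not transitive: w0 R w1 and w1 R w4 but not w0 R w4.
R is not euclidean: w0 R w1 and w0 R w2 but not w1 R w2.
R is serial: every world has an R-successor.
(A) Nφ → NNφ is axiom 4, which corresponds to transitivity. R is not transitive — not valid.
(B) φ → NPφ is axiom B, which corresponds to symmetry. R is symmetric — valid.
(C) the dual of axiom T: valid iff R is reflexive. R is not reflexive — not valid.
(D) Pφ → NPφ (axiom 5) characterises the euclidean frames. R is not euclidean — not valid.
(E) Nφ → Pφ is axiom D; it is valid on a frame exactly when R is serial. R is serial, so valid.

B, E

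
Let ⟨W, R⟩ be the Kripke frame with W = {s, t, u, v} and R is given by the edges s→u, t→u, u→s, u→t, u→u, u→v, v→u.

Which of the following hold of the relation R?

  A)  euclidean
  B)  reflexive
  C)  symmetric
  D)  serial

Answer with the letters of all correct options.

(A) not euclidean: u R s and u R t but not s R t.
(B) not reflexive: not s R s.
(C) symmetric: every R-edge is matched by its reverse.
(D) serial: every world has an R-successor.

C, D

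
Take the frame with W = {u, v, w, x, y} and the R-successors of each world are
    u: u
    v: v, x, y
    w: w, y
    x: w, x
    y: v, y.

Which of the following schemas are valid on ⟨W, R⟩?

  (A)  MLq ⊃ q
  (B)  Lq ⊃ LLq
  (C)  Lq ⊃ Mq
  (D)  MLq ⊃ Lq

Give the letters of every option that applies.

C

R is not symmetric: v R x but not x R v.
R is not transitive: v R x and x R w but not v R w.
R is not euclidean: v R x and v R v but not x R v.
R is serial: every world has an R-successor.
(A) MLq ⊃ q is the dual of axiom B, which corresponds to symmetry. R is not symmetric — not valid.
(B) Lq ⊃ LLq (axiom 4) characterises the transitive frames. R is not transitive — not valid.
(C) Lq ⊃ Mq is axiom D, which corresponds to seriality. R is serial — valid.
(D) MLq ⊃ Lq (the dual of axiom 5) characterises the euclidean frames. R is not euclidean — not valid.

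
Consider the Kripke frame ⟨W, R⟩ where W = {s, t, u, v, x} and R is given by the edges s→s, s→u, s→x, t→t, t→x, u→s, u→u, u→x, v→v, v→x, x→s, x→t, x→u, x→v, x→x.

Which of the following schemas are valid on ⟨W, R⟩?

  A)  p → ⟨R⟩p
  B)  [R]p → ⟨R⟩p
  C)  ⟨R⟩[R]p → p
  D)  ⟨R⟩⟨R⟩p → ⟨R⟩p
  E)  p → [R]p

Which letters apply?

A, B, C

R is reflexive: each world relates to itself.
R is symmetric: every R-edge is matched by its reverse.
R is not transitive: s R x and x R t but not s R t.
R is serial: every world has an R-successor.
R is not a subset of the identity: s R u with s ≠ u.
(A) p → ⟨R⟩p is the dual of axiom T; it is valid on a frame exactly when R is reflexive. R is reflexive, so valid.
(B) axiom D: valid iff R is serial. R is serial — valid.
(C) the dual of axiom B: valid iff R is symmetric. R is symmetric — valid.
(D) ⟨R⟩⟨R⟩p → ⟨R⟩p is the dual of axiom 4, which corresponds to transitivity. R is not transitive — not valid.
(E) p → [R]p is valid only on frames where every R-edge is a self-loop. Here R ⊄ identity — not valid.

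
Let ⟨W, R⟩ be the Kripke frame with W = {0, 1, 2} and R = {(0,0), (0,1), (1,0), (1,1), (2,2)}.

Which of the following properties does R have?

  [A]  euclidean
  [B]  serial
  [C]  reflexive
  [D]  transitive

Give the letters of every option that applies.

A, B, C, D

(A) euclidean: any two R-successors of the same world are R-related.
(B) serial: every world has an R-successor.
(C) reflexive: each world relates to itself.
(D) transitive: R is closed under composition.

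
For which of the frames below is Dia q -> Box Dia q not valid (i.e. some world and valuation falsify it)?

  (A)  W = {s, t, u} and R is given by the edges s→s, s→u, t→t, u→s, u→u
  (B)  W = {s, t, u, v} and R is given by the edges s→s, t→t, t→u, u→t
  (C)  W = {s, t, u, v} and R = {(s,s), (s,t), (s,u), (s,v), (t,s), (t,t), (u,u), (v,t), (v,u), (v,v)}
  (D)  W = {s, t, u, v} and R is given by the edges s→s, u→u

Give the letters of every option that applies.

The schema Dia q -> Box Dia q is axiom 5; it is valid on a frame iff R is euclidean.
(A) R is euclidean (any two R-successors of the same world are R-related), so the schema is valid here.
(B) R is not euclidean (t R u and t R u but not u R u), so the schema fails here.
(C) R is not euclidean (s R t and s R u but not t R u), so the schema fails here.
(D) R is euclidean (any two R-successors of the same world are R-related), so the schema is valid here.

B, C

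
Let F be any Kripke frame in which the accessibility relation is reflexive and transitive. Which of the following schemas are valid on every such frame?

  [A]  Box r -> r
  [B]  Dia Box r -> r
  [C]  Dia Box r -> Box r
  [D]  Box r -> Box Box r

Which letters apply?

A, D

Reflexive relations are serial.
(A) Box r -> r is axiom T, which corresponds to reflexivity. Every such R is reflexive — valid.
(B) Dia Box r -> r is the dual of axiom B; it is valid on a frame exactly when R is symmetric. Such an R need not be symmetric, so not valid.
(C) Dia Box r -> Box r (the dual of axiom 5) characterises the euclidean frames. Such an R need not be euclidean — not valid.
(D) axiom 4: valid iff R is transitive. Every such R is transitive — valid.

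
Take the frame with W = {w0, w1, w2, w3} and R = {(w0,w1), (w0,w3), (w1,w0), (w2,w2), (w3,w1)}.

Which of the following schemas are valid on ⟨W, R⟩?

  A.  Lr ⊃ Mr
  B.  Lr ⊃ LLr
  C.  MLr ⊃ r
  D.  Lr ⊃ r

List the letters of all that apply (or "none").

R is not reflexive: not w0 R w0.
R is not symmetric: w0 R w3 but not w3 R w0.
R is not transitive: w0 R w1 and w1 R w0 but not w0 R w0.
R is serial: every world has an R-successor.
(A) axiom D: valid iff R is serial. R is serial — valid.
(B) axiom 4: valid iff R is transitive. R is not transitive — not valid.
(C) MLr ⊃ r is the dual of axiom B, which corresponds to symmetry. R is not symmetric — not valid.
(D) Lr ⊃ r is axiom T; it is valid on a frame exactly when R is reflexive. R is not reflexive, so not valid.

A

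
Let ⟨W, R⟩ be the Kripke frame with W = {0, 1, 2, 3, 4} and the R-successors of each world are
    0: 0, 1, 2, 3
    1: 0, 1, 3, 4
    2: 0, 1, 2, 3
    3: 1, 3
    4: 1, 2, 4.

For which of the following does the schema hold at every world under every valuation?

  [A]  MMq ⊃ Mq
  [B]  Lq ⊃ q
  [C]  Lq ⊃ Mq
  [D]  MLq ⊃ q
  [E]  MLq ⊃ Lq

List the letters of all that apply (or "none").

R is reflexive: each world relates to itself.
R is not symmetric: 0 R 3 but not 3 R 0.
R is not transitive: 0 R 1 and 1 R 4 but not 0 R 4.
R is not euclidean: 0 R 1 and 0 R 2 but not 1 R 2.
R is serial: every world has an R-successor.
(A) MMq ⊃ Mq is the dual of axiom 4; it is valid on a frame exactly when R is transitive. R is not transitive, so not valid.
(B) Lq ⊃ q (axiom T) characterises the reflexive frames. R is reflexive — valid.
(C) Lq ⊃ Mq is axiom D; it is valid on a frame exactly when R is serial. R is serial, so valid.
(D) the dual of axiom B: valid iff R is symmetric. R is not symmetric — not valid.
(E) MLq ⊃ Lq is the dual of axiom 5, which corresponds to the euclidean property. R is not euclidean — not valid.

B, C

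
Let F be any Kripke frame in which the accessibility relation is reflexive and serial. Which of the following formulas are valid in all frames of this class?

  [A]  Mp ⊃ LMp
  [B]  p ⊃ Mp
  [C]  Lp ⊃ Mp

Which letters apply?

(A) Mp ⊃ LMp is axiom 5, which corresponds to the euclidean property. Such an R need not be euclidean — not valid.
(B) p ⊃ Mp is the dual of axiom T; it is valid on a frame exactly when R is reflexive. Every such R is reflexive, so valid.
(C) Lp ⊃ Mp (axiom D) characterises the serial frames. Every such R is serial — valid.

B, C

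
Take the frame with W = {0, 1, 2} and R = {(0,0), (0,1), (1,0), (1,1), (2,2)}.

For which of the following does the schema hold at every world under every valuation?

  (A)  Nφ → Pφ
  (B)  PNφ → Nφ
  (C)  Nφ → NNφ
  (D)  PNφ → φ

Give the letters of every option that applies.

R is symmetric: every R-edge is matched by its reverse.
R is transitive: R is closed under composition.
R is euclidean: any two R-successors of the same world are R-related.
R is serial: every world has an R-successor.
(A) axiom D: valid iff R is serial. R is serial — valid.
(B) PNφ → Nφ is the dual of axiom 5; it is valid on a frame exactly when R is euclidean. R is euclidean, so valid.
(C) axiom 4: valid iff R is transitive. R is transitive — valid.
(D) the dual of axiom B: valid iff R is symmetric. R is symmetric — valid.

A, B, C, D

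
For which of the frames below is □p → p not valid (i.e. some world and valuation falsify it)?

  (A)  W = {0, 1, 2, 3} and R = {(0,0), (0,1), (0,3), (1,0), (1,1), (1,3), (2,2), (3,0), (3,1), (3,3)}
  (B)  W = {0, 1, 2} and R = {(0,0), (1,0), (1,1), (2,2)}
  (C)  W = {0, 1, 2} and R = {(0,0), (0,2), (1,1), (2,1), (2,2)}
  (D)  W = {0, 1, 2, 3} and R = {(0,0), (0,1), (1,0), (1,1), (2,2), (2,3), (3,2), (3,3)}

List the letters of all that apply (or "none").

none

The schema □p → p is axiom T; it is valid on a frame iff R is reflexive.
(A) R is reflexive (each world relates to itself), so the schema is valid here.
(B) R is reflexive (each world relates to itself), so the schema is valid here.
(C) R is reflexive (each world relates to itself), so the schema is valid here.
(D) R is reflexive (each world relates to itself), so the schema is valid here.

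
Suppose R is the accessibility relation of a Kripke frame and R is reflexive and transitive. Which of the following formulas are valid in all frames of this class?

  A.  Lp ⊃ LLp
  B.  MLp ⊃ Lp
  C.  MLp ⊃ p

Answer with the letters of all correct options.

A

Reflexive relations are serial.
(A) Lp ⊃ LLp is axiom 4, which corresponds to transitivity. Every such R is transitive — valid.
(B) the dual of axiom 5: valid iff R is euclidean. Such an R need not be euclidean — not valid.
(C) MLp ⊃ p (the dual of axiom B) characterises the symmetric frames. Such an R need not be symmetric — not valid.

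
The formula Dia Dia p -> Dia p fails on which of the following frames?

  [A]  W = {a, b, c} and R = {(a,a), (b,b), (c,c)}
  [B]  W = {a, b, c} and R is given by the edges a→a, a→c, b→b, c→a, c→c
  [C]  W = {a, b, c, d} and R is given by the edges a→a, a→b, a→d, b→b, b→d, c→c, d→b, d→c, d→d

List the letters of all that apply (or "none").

The schema Dia Dia p -> Dia p is the dual of axiom 4; it is valid on a frame iff R is transitive.
(A) R is transitive (R is closed under composition), so the schema is valid here.
(B) R is transitive (R is closed under composition), so the schema is valid here.
(C) R is not transitive (a R d and d R c but not a R c), so the schema fails here.

C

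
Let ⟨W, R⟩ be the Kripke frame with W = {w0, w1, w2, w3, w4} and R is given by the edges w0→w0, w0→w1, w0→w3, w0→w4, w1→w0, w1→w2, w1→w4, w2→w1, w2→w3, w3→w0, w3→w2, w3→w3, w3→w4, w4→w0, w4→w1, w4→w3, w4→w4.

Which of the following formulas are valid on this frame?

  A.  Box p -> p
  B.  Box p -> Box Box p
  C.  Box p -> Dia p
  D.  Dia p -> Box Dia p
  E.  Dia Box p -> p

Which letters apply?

R is not reflexive: not w1 R w1.
R is symmetric: every R-edge is matched by its reverse.
R is not transitive: w0 R w1 and w1 R w2 but not w0 R w2.
R is not euclidean: w0 R w1 and w0 R w3 but not w1 R w3.
R is serial: every world has an R-successor.
(A) Box p -> p is axiom T; it is valid on a frame exactly when R is reflexive. R is not reflexive, so not valid.
(B) Box p -> Box Box p (axiom 4) characterises the transitive frames. R is not transitive — not valid.
(C) axiom D: valid iff R is serial. R is serial — valid.
(D) Dia p -> Box Dia p is axiom 5, which corresponds to the euclidean property. R is not euclidean — not valid.
(E) Dia Box p -> p is the dual of axiom B, which corresponds to symmetry. R is symmetric — valid.

C, E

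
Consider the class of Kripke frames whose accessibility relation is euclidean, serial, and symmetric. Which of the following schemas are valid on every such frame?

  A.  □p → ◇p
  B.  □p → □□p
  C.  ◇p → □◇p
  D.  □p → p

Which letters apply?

Serial, symmetric and euclidean together give transitive (from symmetry + euclidean) and then reflexive; the relation is an equivalence.
(A) axiom D: valid iff R is serial. Every such R is serial — valid.
(B) axiom 4: valid iff R is transitive. Every such R is transitive — valid.
(C) ◇p → □◇p is axiom 5; it is valid on a frame exactly when R is euclidean. Every such R is euclidean, so valid.
(D) □p → p (axiom T) characterises the reflexive frames. Every such R is reflexive — valid.

A, B, C, D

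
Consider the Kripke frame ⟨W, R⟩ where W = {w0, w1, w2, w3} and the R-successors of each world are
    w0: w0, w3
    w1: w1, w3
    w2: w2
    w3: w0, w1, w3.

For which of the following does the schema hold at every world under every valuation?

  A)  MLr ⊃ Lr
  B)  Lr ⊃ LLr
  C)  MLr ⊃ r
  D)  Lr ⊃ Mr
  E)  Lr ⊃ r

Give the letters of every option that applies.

R is reflexive: each world relates to itself.
R is symmetric: every R-edge is matched by its reverse.
R is not transitive: w0 R w3 and w3 R w1 but not w0 R w1.
R is not euclidean: w3 R w0 and w3 R w1 but not w0 R w1.
R is serial: every world has an R-successor.
(A) MLr ⊃ Lr is the dual of axiom 5, which corresponds to the euclidean property. R is not euclidean — not valid.
(B) Lr ⊃ LLr (axiom 4) characterises the transitive frames. R is not transitive — not valid.
(C) the dual of axiom B: valid iff R is symmetric. R is symmetric — valid.
(D) Lr ⊃ Mr (axiom D) characterises the serial frames. R is serial — valid.
(E) axiom T: valid iff R is reflexive. R is reflexive — valid.

C, D, E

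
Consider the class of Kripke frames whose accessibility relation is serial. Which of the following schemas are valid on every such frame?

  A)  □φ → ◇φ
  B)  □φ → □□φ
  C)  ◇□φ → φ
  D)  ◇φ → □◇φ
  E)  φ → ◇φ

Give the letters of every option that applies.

A

(A) □φ → ◇φ (axiom D) characterises the serial frames. Every such R is serial — valid.
(B) □φ → □□φ is axiom 4, which corresponds to transitivity. Such an R need not be transitive — not valid.
(C) ◇□φ → φ is the dual of axiom B; it is valid on a frame exactly when R is symmetric. Such an R need not be symmetric, so not valid.
(D) axiom 5: valid iff R is euclidean. Such an R need not be euclidean — not valid.
(E) φ → ◇φ is the dual of axiom T; it is valid on a frame exactly when R is reflexive. Such an R need not be reflexive, so not valid.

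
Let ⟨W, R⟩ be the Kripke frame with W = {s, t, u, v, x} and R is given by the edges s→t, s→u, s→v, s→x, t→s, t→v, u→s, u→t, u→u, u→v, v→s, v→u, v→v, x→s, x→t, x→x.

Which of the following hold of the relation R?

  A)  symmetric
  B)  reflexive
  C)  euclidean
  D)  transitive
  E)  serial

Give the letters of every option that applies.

E

(A) not symmetric: t R v but not v R t.
(B) not reflexive: not s R s.
(C) not euclidean: s R t and s R u but not t R u.
(D) not transitive: s R t and t R s but not s R s.
(E) serial: every world has an R-successor.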